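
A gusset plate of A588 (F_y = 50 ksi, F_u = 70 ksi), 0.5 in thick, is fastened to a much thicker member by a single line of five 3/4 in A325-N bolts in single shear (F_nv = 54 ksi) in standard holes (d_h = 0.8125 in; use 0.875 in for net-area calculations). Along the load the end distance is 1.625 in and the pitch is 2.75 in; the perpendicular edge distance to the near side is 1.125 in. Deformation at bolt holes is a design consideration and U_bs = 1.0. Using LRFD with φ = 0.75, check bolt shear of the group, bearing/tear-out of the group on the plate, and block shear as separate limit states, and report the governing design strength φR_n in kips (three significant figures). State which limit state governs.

89.5 kips (bolt shear governs)

Bolt shear: A_b = π·0.75²/4 = 0.4418 in²; R_n = 54 × 0.4418 × 5 × 1 = 119.3 kips → 0.75 × 119.3 = 89.5 kips.
Bearing: edge l_c = 1.219, r_n = 51.19 kips; interior l_c = 1.938, r_n = 63 kips; R_n = 51.19 + 4·63 = 303.2 kips → 227 kips.
Block shear: A_gv = 6.312, A_nv = 4.344, A_nt = 0.3438 in²; R_n = min(0.6F_uA_nv, 0.6F_yA_gv) + U_bs·F_u·A_nt = 206.5 kips → 155 kips.
Bolt shear governs: 89.5 kips.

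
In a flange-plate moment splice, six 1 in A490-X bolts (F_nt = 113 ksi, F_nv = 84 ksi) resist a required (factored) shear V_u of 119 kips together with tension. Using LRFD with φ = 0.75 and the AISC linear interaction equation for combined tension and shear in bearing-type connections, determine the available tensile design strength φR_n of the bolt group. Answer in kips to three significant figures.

359 kips

A_b = π·1²/4 = 0.7854 in²; f_rv = 119 / (6 × 0.7854) = 25.25 ksi.
F'_nt = 1.3 F_nt − (F_nt / φF_nv) f_rv = 1.3·113 − (113/(0.75·84))·25.25 = 101.6 ksi, capped at F_nt → F'_nt = 101.6 ksi.
R_n = F'_nt · A_b · n = 101.6 × 0.7854 × 6 = 478.8 kips.
Design strength φR_n = 0.75 × 478.8 = 359 kips.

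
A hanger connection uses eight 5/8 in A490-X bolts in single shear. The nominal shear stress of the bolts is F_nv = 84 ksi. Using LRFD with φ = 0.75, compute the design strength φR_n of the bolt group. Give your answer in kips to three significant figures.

155 kips

A_b = π × 0.625² / 4 = 0.3068 in².
R_n = F_nv · A_b · n · n_s = 84 × 0.3068 × 8 × 1 = 206.2 kips.
Design strength φR_n = 0.75 × 206.2 = 155 kips.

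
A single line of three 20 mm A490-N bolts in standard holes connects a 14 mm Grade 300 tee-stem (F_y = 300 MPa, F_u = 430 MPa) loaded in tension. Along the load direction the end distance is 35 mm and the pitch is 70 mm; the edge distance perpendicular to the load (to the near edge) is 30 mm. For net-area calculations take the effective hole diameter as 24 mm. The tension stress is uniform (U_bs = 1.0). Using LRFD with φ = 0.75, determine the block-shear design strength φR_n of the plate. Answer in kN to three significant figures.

393 kN

Shear plane L_v = 35 + 2·70 = 175 mm; A_gv = 175 × 14 = 2450 mm².
A_nv = (175 − 2.5·24) × 14 = 1610 mm².
A_nt = (30 − 0.5·24) × 14 = 252 mm².
0.6 F_u A_nv = 415.4 kN; 0.6 F_y A_gv = 441 kN → shear rupture governs the shear term.
R_n = 415.4 + 1.0 × 430 × 252 / 1000 = 523.7 kN.
Design strength φR_n = 0.75 × 523.7 = 393 kN.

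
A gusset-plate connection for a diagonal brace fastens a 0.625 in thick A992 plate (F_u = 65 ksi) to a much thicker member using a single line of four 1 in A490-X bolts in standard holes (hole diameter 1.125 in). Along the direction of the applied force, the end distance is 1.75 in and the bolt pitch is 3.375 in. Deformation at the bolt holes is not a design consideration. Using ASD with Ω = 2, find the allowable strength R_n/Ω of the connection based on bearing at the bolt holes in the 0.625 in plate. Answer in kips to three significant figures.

219 kips

Per bolt r_n = 1.5 l_c t F_u ≤ 3.0 d t F_u; upper limit = 3.0 × 1 × 0.625 × 65 = 121.9 kips.
Edge bolt: l_c = 1.75 − 1.125/2 = 1.188 in → 1.5 × 1.188 × 0.625 × 65 = 72.36 → r_n = 72.36 kips.
Interior bolts: l_c = 3.375 − 1.125 = 2.25 in → 1.5 × 2.25 × 0.625 × 65 = 137.1 → r_n = 121.9 kips.
R_n = 1 × 72.36 + 3 × 121.9 = 438 kips.
Allowable strength R_n/Ω = 438 / 2 = 219 kips.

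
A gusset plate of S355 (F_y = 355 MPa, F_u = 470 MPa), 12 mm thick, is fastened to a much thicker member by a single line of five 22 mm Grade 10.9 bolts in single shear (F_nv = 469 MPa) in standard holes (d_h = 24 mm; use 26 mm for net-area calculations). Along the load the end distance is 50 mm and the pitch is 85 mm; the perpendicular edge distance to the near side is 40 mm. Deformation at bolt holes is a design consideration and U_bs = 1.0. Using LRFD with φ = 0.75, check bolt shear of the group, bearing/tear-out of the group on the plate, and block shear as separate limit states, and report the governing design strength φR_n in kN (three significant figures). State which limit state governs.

669 kN (bolt shear governs)

Bolt shear: A_b = π·22²/4 = 380.1 mm²; R_n = 469 × 380.1 × 5 × 1 / 1000 = 891.4 kN → 0.75 × 891.4 = 669 kN.
Bearing: edge l_c = 38, r_n = 257.2 kN; interior l_c = 61, r_n = 297.8 kN; R_n = 257.2 + 4·297.8 = 1448 kN → 1090 kN.
Block shear: A_gv = 4680, A_nv = 3276, A_nt = 324 mm²; R_n = min(0.6F_uA_nv, 0.6F_yA_gv) + U_bs·F_u·A_nt = 1076 kN → 807 kN.
Bolt shear governs: 669 kN.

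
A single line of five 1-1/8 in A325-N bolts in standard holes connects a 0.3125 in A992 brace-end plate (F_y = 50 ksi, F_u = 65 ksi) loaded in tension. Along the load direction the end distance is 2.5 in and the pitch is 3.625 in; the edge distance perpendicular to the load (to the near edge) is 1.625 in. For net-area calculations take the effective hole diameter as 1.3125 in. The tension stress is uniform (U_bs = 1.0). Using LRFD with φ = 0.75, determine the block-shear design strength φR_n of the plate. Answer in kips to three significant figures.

116 kips

Shear plane L_v = 2.5 + 4·3.625 = 17 in; A_gv = 17 × 0.3125 = 5.312 in².
A_nv = (17 − 4.5·1.3125) × 0.3125 = 3.467 in².
A_nt = (1.625 − 0.5·1.3125) × 0.3125 = 0.3027 in².
0.6 F_u A_nv = 135.2 kips; 0.6 F_y A_gv = 159.4 kips → shear rupture governs the shear term.
R_n = 135.2 + 1.0 × 65 × 0.3027 = 154.9 kips.
Design strength φR_n = 0.75 × 154.9 = 116 kips.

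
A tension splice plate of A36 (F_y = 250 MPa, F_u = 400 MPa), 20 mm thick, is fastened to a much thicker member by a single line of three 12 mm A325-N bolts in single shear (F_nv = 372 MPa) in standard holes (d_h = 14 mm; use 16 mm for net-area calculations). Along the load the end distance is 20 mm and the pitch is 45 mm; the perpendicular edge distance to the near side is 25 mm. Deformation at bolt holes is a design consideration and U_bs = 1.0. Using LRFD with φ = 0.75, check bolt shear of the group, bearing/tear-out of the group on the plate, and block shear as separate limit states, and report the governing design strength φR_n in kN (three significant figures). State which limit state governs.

94.7 kN (bolt shear governs)

Bolt shear: A_b = π·12²/4 = 113.1 mm²; R_n = 372 × 113.1 × 3 × 1 / 1000 = 126.2 kN → 0.75 × 126.2 = 94.7 kN.
Bearing: edge l_c = 13, r_n = 124.8 kN; interior l_c = 31, r_n = 230.4 kN; R_n = 124.8 + 2·230.4 = 585.6 kN → 439 kN.
Block shear: A_gv = 2200, A_nv = 1400, A_nt = 340 mm²; R_n = min(0.6F_uA_nv, 0.6F_yA_gv) + U_bs·F_u·A_nt = 466 kN → 350 kN.
Bolt shear governs: 94.7 kN.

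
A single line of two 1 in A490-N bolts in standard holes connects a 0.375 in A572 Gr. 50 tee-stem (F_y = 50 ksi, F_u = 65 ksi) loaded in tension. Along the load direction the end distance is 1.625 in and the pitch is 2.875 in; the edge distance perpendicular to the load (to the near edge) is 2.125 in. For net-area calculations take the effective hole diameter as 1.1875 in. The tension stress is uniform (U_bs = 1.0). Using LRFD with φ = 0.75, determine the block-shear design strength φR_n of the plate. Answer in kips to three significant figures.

57.8 kips

Shear plane L_v = 1.625 + 1·2.875 = 4.5 in; A_gv = 4.5 × 0.375 = 1.688 in².
A_nv = (4.5 − 1.5·1.1875) × 0.375 = 1.02 in².
A_nt = (2.125 − 0.5·1.1875) × 0.375 = 0.5742 in².
0.6 F_u A_nv = 39.76 kips; 0.6 F_y A_gv = 50.62 kips → shear rupture governs the shear term.
R_n = 39.76 + 1.0 × 65 × 0.5742 = 77.09 kips.
Design strength φR_n = 0.75 × 77.09 = 57.8 kips.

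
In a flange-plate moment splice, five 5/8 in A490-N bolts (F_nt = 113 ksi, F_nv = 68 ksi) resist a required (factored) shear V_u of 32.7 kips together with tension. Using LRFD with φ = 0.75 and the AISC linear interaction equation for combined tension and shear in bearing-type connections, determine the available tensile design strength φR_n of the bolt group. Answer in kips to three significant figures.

A_b = π·0.625²/4 = 0.3068 in²; f_rv = 32.7 / (5 × 0.3068) = 21.32 ksi.
F'_nt = 1.3 F_nt − (F_nt / φF_nv) f_rv = 1.3·113 − (113/(0.75·68))·21.32 = 99.67 ksi, capped at F_nt → F'_nt = 99.67 ksi.
R_n = F'_nt · A_b · n = 99.67 × 0.3068 × 5 = 152.9 kips.
Design strength φR_n = 0.75 × 152.9 = 115 kips.

115 kips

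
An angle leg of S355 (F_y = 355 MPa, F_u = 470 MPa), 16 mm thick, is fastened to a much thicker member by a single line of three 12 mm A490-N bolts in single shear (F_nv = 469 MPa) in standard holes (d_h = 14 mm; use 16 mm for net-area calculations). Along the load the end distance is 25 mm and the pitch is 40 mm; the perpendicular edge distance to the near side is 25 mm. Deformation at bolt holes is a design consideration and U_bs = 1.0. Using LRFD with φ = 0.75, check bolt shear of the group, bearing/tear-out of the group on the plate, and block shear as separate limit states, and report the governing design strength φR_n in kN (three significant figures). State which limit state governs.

119 kN (bolt shear governs)

Bolt shear: A_b = π·12²/4 = 113.1 mm²; R_n = 469 × 113.1 × 3 × 1 / 1000 = 159.1 kN → 0.75 × 159.1 = 119 kN.
Bearing: edge l_c = 18, r_n = 162.4 kN; interior l_c = 26, r_n = 216.6 kN; R_n = 162.4 + 2·216.6 = 595.6 kN → 447 kN.
Block shear: A_gv = 1680, A_nv = 1040, A_nt = 272 mm²; R_n = min(0.6F_uA_nv, 0.6F_yA_gv) + U_bs·F_u·A_nt = 421.1 kN → 316 kN.
Bolt shear governs: 119 kN.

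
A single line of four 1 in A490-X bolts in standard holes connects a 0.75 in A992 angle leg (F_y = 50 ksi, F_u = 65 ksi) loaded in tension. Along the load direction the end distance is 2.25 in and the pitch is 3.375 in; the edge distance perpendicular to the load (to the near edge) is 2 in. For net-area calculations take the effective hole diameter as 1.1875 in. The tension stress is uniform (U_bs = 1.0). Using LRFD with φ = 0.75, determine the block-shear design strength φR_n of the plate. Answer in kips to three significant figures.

232 kips

Shear plane L_v = 2.25 + 3·3.375 = 12.38 in; A_gv = 12.38 × 0.75 = 9.281 in².
A_nv = (12.38 − 3.5·1.1875) × 0.75 = 6.164 in².
A_nt = (2 − 0.5·1.1875) × 0.75 = 1.055 in².
0.6 F_u A_nv = 240.4 kips; 0.6 F_y A_gv = 278.4 kips → shear rupture governs the shear term.
R_n = 240.4 + 1.0 × 65 × 1.055 = 309 kips.
Design strength φR_n = 0.75 × 309 = 232 kips.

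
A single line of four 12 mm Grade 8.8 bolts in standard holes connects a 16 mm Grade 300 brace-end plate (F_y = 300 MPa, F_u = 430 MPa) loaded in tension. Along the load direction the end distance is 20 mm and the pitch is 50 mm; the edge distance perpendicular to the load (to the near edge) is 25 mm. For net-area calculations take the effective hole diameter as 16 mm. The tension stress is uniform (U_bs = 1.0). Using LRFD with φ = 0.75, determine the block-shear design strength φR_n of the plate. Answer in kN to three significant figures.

Shear plane L_v = 20 + 3·50 = 170 mm; A_gv = 170 × 16 = 2720 mm².
A_nv = (170 − 3.5·16) × 16 = 1824 mm².
A_nt = (25 − 0.5·16) × 16 = 272 mm².
0.6 F_u A_nv = 470.6 kN; 0.6 F_y A_gv = 489.6 kN → shear rupture governs the shear term.
R_n = 470.6 + 1.0 × 430 × 272 / 1000 = 587.6 kN.
Design strength φR_n = 0.75 × 587.6 = 441 kN.

441 kN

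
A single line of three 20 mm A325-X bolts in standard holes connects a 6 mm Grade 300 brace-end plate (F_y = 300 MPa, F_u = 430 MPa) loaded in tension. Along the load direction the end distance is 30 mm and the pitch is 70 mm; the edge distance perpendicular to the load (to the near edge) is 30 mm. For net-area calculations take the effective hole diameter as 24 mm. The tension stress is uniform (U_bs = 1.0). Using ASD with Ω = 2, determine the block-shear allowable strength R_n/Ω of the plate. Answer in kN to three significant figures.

108 kN

Shear plane L_v = 30 + 2·70 = 170 mm; A_gv = 170 × 6 = 1020 mm².
A_nv = (170 − 2.5·24) × 6 = 660 mm².
A_nt = (30 − 0.5·24) × 6 = 108 mm².
0.6 F_u A_nv = 170.3 kN; 0.6 F_y A_gv = 183.6 kN → shear rupture governs the shear term.
R_n = 170.3 + 1.0 × 430 × 108 / 1000 = 216.7 kN.
Allowable strength R_n/Ω = 216.7 / 2 = 108 kN.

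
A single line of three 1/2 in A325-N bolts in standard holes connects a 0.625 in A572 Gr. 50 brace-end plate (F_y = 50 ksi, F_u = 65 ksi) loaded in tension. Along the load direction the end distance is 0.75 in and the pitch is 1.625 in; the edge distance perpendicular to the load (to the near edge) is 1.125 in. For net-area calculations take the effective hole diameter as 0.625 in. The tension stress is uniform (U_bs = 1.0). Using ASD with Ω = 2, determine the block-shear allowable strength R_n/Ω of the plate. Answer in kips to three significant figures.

46.2 kips

Shear plane L_v = 0.75 + 2·1.625 = 4 in; A_gv = 4 × 0.625 = 2.5 in².
A_nv = (4 − 2.5·0.625) × 0.625 = 1.523 in².
A_nt = (1.125 − 0.5·0.625) × 0.625 = 0.5078 in².
0.6 F_u A_nv = 59.41 kips; 0.6 F_y A_gv = 75 kips → shear rupture governs the shear term.
R_n = 59.41 + 1.0 × 65 × 0.5078 = 92.42 kips.
Allowable strength R_n/Ω = 92.42 / 2 = 46.2 kips.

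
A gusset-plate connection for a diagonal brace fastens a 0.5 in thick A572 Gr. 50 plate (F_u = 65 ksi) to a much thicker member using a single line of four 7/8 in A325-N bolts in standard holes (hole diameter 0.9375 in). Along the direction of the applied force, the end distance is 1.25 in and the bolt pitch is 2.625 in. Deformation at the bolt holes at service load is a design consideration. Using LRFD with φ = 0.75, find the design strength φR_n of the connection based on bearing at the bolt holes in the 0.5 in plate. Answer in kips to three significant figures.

171 kips

Per bolt r_n = 1.2 l_c t F_u ≤ 2.4 d t F_u; upper limit = 2.4 × 0.875 × 0.5 × 65 = 68.25 kips.
Edge bolt: l_c = 1.25 − 0.9375/2 = 0.7812 in → 1.2 × 0.7812 × 0.5 × 65 = 30.47 → r_n = 30.47 kips.
Interior bolts: l_c = 2.625 − 0.9375 = 1.688 in → 1.2 × 1.688 × 0.5 × 65 = 65.81 → r_n = 65.81 kips.
R_n = 1 × 30.47 + 3 × 65.81 = 227.9 kips.
Design strength φR_n = 0.75 × 227.9 = 171 kips.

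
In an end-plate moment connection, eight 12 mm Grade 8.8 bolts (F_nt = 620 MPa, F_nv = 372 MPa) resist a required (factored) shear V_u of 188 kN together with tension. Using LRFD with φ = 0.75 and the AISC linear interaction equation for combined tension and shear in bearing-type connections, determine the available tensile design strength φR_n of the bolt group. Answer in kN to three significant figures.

A_b = π·12²/4 = 113.1 mm²; f_rv = 188 × 1000 / (8 × 113.1) = 207.8 MPa.
F'_nt = 1.3 F_nt − (F_nt / φF_nv) f_rv = 1.3·620 − (620/(0.75·372))·207.8 = 344.3 MPa, capped at F_nt → F'_nt = 344.3 MPa.
R_n = F'_nt · A_b · n = 344.3 × 113.1 × 8 / 1000 = 311.5 kN.
Design strength φR_n = 0.75 × 311.5 = 234 kN.

234 kN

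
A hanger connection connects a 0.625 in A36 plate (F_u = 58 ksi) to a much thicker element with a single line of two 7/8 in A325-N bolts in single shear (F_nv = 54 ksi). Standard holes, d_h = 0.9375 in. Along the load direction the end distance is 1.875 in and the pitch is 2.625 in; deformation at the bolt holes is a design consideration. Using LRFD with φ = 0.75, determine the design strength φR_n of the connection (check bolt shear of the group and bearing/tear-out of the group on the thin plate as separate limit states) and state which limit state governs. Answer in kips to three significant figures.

Bolt shear: A_b = π·0.875²/4 = 0.6013 in²; R_n = 54 × 0.6013 × 2 × 1 = 64.94 kips → 0.75 × 64.94 = 48.7 kips.
Bearing (1.2 l_c t F_u ≤ 2.4 d t F_u): upper limit = 2.4·0.875·0.625·58 = 76.12 kips.
  Edge l_c = 1.875 − 0.9375/2 = 1.406 → r_n = 61.17 kips; interior l_c = 2.625 − 0.9375 = 1.688 → r_n = 73.41 kips.
  R_n,bearing = 1·61.17 + 1·73.41 = 134.6 kips → 0.75 × 134.6 = 101 kips.
Bolt shear governs: 48.7 kips.

48.7 kips (bolt shear governs)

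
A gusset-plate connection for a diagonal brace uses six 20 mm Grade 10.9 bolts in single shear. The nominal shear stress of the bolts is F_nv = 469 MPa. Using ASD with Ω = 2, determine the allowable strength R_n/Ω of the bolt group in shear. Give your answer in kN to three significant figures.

A_b = π × 20² / 4 = 314.2 mm².
R_n = F_nv · A_b · n · n_s = 469 × 314.2 × 6 × 1 / 1000 = 884 kN.
Allowable strength R_n/Ω = 884 / 2 = 442 kN.

442 kN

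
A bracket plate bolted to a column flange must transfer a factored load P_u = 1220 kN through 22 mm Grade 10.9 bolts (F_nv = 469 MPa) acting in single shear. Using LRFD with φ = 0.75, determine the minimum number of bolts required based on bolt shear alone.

A_b = π·22²/4 = 380.1 mm².
Per-bolt design strength φR_n = 0.75 × 469 × 380.1 × 1 / 1000 = 133.7 kN.
n ≥ 1220 / 133.7 = 9.124 → use 10 bolts.

10 bolts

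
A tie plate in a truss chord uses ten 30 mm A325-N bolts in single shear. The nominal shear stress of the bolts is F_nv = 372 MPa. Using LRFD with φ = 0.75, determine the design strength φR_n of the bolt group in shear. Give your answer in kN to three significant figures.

1970 kN

A_b = π × 30² / 4 = 706.9 mm².
R_n = F_nv · A_b · n · n_s = 372 × 706.9 × 10 × 1 / 1000 = 2630 kN.
Design strength φR_n = 0.75 × 2630 = 1970 kN.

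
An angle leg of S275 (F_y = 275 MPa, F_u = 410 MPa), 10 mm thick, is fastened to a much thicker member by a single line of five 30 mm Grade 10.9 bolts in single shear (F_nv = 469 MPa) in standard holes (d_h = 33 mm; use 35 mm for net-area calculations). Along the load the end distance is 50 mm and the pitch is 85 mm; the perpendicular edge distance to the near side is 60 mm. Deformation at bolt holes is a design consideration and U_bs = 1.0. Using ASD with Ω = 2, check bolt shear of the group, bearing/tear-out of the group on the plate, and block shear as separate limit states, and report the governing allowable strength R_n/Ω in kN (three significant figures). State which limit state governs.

Bolt shear: A_b = π·30²/4 = 706.9 mm²; R_n = 469 × 706.9 × 5 × 1 / 1000 = 1658 kN → 1658 / 2 = 829 kN.
Bearing: edge l_c = 33.5, r_n = 164.8 kN; interior l_c = 52, r_n = 255.8 kN; R_n = 164.8 + 4·255.8 = 1188 kN → 594 kN.
Block shear: A_gv = 3900, A_nv = 2325, A_nt = 425 mm²; R_n = min(0.6F_uA_nv, 0.6F_yA_gv) + U_bs·F_u·A_nt = 746.2 kN → 373 kN.
Block shear governs: 373 kN.

373 kN (block shear governs)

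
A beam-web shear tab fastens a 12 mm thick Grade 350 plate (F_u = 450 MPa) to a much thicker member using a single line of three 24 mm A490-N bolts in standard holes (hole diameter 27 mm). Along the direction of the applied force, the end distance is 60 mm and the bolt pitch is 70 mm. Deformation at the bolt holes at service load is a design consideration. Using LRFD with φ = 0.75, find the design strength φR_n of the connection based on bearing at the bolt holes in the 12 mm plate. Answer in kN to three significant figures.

Per bolt r_n = 1.2 l_c t F_u ≤ 2.4 d t F_u; upper limit = 2.4 × 24 × 12 × 450 / 1000 = 311 kN.
Edge bolt: l_c = 60 − 27/2 = 46.5 mm → 1.2 × 46.5 × 12 × 450 / 1000 = 301.3 → r_n = 301.3 kN.
Interior bolts: l_c = 70 − 27 = 43 mm → 1.2 × 43 × 12 × 450 / 1000 = 278.6 → r_n = 278.6 kN.
R_n = 1 × 301.3 + 2 × 278.6 = 858.6 kN.
Design strength φR_n = 0.75 × 858.6 = 644 kN.

644 kN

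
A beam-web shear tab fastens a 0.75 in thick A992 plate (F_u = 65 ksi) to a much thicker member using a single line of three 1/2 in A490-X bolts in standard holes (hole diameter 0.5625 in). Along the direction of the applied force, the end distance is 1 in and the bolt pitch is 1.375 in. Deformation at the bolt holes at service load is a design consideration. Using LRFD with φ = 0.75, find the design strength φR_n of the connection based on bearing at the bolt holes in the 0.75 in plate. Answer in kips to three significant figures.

103 kips

Per bolt r_n = 1.2 l_c t F_u ≤ 2.4 d t F_u; upper limit = 2.4 × 0.5 × 0.75 × 65 = 58.5 kips.
Edge bolt: l_c = 1 − 0.5625/2 = 0.7188 in → 1.2 × 0.7188 × 0.75 × 65 = 42.05 → r_n = 42.05 kips.
Interior bolts: l_c = 1.375 − 0.5625 = 0.8125 in → 1.2 × 0.8125 × 0.75 × 65 = 47.53 → r_n = 47.53 kips.
R_n = 1 × 42.05 + 2 × 47.53 = 137.1 kips.
Design strength φR_n = 0.75 × 137.1 = 103 kips.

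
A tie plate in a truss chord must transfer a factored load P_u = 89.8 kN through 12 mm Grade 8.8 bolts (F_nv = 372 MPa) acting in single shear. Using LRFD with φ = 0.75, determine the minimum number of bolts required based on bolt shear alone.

3 bolts

A_b = π·12²/4 = 113.1 mm².
Per-bolt design strength φR_n = 0.75 × 372 × 113.1 × 1 / 1000 = 31.55 kN.
n ≥ 89.8 / 31.55 = 2.846 → use 3 bolts.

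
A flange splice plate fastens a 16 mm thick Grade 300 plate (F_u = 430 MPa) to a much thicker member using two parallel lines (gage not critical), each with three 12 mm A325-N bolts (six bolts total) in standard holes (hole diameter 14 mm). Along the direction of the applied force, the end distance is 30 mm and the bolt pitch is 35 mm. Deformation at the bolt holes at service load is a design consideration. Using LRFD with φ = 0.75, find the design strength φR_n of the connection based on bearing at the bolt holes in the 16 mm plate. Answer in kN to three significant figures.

Per bolt r_n = 1.2 l_c t F_u ≤ 2.4 d t F_u; upper limit = 2.4 × 12 × 16 × 430 / 1000 = 198.1 kN.
Edge bolt: l_c = 30 − 14/2 = 23 mm → 1.2 × 23 × 16 × 430 / 1000 = 189.9 → r_n = 189.9 kN.
Interior bolts: l_c = 35 − 14 = 21 mm → 1.2 × 21 × 16 × 430 / 1000 = 173.4 → r_n = 173.4 kN.
R_n = 2 × 189.9 + 4 × 173.4 = 1073 kN.
Design strength φR_n = 0.75 × 1073 = 805 kN.

805 kN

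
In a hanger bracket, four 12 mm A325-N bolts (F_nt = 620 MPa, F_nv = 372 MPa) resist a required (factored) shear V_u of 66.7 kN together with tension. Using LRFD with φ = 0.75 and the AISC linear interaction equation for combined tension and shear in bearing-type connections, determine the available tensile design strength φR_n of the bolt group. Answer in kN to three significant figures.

162 kN

A_b = π·12²/4 = 113.1 mm²; f_rv = 66.7 × 1000 / (4 × 113.1) = 147.4 MPa.
F'_nt = 1.3 F_nt − (F_nt / φF_nv) f_rv = 1.3·620 − (620/(0.75·372))·147.4 = 478.4 MPa, capped at F_nt → F'_nt = 478.4 MPa.
R_n = F'_nt · A_b · n = 478.4 × 113.1 × 4 / 1000 = 216.4 kN.
Design strength φR_n = 0.75 × 216.4 = 162 kN.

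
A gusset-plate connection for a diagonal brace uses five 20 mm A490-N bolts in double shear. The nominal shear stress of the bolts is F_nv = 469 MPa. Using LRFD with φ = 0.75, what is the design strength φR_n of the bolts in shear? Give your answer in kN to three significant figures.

1110 kN

A_b = π × 20² / 4 = 314.2 mm².
R_n = F_nv · A_b · n · n_s = 469 × 314.2 × 5 × 2 / 1000 = 1473 kN.
Design strength φR_n = 0.75 × 1473 = 1110 kN.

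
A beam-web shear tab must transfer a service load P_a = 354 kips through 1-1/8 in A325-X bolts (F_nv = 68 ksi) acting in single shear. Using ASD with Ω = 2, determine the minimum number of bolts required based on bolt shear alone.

A_b = π·1.125²/4 = 0.994 in².
Per-bolt allowable strength R_n/Ω = 68 × 0.994 × 1 / 2 = 33.8 kips.
n ≥ 354 / 33.8 = 10.47 → use 11 bolts.

11 bolts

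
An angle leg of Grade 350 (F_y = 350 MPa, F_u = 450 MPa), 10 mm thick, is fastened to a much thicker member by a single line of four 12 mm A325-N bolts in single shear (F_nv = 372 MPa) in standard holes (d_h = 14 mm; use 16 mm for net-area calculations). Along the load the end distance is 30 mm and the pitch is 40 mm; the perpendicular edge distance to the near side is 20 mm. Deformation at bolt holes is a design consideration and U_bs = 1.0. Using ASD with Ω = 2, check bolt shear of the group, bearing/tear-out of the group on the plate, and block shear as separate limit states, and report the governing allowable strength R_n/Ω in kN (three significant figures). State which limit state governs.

Bolt shear: A_b = π·12²/4 = 113.1 mm²; R_n = 372 × 113.1 × 4 × 1 / 1000 = 168.3 kN → 168.3 / 2 = 84.1 kN.
Bearing: edge l_c = 23, r_n = 124.2 kN; interior l_c = 26, r_n = 129.6 kN; R_n = 124.2 + 3·129.6 = 513 kN → 256 kN.
Block shear: A_gv = 1500, A_nv = 940, A_nt = 120 mm²; R_n = min(0.6F_uA_nv, 0.6F_yA_gv) + U_bs·F_u·A_nt = 307.8 kN → 154 kN.
Bolt shear governs: 84.1 kN.

84.1 kN (bolt shear governs)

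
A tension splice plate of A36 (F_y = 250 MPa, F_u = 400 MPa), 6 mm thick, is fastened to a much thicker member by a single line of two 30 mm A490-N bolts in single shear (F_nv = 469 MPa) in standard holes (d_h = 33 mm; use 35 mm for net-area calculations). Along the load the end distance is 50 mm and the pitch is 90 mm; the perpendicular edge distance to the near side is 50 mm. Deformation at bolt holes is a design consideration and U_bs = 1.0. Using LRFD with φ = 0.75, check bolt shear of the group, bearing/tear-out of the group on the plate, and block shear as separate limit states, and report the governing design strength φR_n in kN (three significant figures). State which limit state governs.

Bolt shear: A_b = π·30²/4 = 706.9 mm²; R_n = 469 × 706.9 × 2 × 1 / 1000 = 663 kN → 0.75 × 663 = 497 kN.
Bearing: edge l_c = 33.5, r_n = 96.48 kN; interior l_c = 57, r_n = 164.2 kN; R_n = 96.48 + 1·164.2 = 260.6 kN → 195 kN.
Block shear: A_gv = 840, A_nv = 525, A_nt = 195 mm²; R_n = min(0.6F_uA_nv, 0.6F_yA_gv) + U_bs·F_u·A_nt = 204 kN → 153 kN.
Block shear governs: 153 kN.

153 kN (block shear governs)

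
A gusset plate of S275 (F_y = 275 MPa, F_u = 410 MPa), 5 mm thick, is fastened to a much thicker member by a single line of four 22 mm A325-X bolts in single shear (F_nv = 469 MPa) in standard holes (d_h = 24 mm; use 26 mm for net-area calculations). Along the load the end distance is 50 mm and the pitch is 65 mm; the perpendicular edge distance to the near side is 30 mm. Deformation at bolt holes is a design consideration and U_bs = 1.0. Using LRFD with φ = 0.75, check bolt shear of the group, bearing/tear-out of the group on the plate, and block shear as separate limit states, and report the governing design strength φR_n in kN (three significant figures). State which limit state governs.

Bolt shear: A_b = π·22²/4 = 380.1 mm²; R_n = 469 × 380.1 × 4 × 1 / 1000 = 713.1 kN → 0.75 × 713.1 = 535 kN.
Bearing: edge l_c = 38, r_n = 93.48 kN; interior l_c = 41, r_n = 100.9 kN; R_n = 93.48 + 3·100.9 = 396.1 kN → 297 kN.
Block shear: A_gv = 1225, A_nv = 770, A_nt = 85 mm²; R_n = min(0.6F_uA_nv, 0.6F_yA_gv) + U_bs·F_u·A_nt = 224.3 kN → 168 kN.
Block shear governs: 168 kN.

168 kN (block shear governs)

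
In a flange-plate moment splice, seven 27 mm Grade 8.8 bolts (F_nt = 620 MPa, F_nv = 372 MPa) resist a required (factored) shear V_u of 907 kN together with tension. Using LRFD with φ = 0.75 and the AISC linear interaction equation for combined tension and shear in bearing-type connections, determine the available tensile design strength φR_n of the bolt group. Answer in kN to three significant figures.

911 kN

A_b = π·27²/4 = 572.6 mm²; f_rv = 907 × 1000 / (7 × 572.6) = 226.3 MPa.
F'_nt = 1.3 F_nt − (F_nt / φF_nv) f_rv = 1.3·620 − (620/(0.75·372))·226.3 = 303.1 MPa, capped at F_nt → F'_nt = 303.1 MPa.
R_n = F'_nt · A_b · n = 303.1 × 572.6 × 7 / 1000 = 1215 kN.
Design strength φR_n = 0.75 × 1215 = 911 kN.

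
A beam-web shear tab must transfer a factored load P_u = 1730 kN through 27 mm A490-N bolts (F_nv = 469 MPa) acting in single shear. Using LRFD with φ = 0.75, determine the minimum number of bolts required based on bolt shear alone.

A_b = π·27²/4 = 572.6 mm².
Per-bolt design strength φR_n = 0.75 × 469 × 572.6 × 1 / 1000 = 201.4 kN.
n ≥ 1730 / 201.4 = 8.59 → use 9 bolts.

9 bolts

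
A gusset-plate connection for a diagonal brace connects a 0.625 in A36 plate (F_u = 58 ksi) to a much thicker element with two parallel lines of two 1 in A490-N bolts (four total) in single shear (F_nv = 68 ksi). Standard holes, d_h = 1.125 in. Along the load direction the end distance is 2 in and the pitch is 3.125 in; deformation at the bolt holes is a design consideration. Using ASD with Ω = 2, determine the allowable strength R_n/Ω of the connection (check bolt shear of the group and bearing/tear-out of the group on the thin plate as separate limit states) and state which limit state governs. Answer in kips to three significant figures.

Bolt shear: A_b = π·1²/4 = 0.7854 in²; R_n = 68 × 0.7854 × 4 × 1 = 213.6 kips → 213.6 / 2 = 107 kips.
Bearing (1.2 l_c t F_u ≤ 2.4 d t F_u): upper limit = 2.4·1·0.625·58 = 87 kips.
  Edge l_c = 2 − 1.125/2 = 1.438 → r_n = 62.53 kips; interior l_c = 3.125 − 1.125 = 2 → r_n = 87 kips.
  R_n,bearing = 2·62.53 + 2·87 = 299.1 kips → 299.1 / 2 = 150 kips.
Bolt shear governs: 107 kips.

107 kips (bolt shear governs)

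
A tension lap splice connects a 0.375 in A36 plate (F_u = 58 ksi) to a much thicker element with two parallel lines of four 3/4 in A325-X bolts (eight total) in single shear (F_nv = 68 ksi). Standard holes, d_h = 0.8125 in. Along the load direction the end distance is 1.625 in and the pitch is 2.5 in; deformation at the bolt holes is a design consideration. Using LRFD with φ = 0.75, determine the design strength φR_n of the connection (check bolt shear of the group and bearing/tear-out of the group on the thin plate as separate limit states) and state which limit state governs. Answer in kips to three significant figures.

Bolt shear: A_b = π·0.75²/4 = 0.4418 in²; R_n = 68 × 0.4418 × 8 × 1 = 240.3 kips → 0.75 × 240.3 = 180 kips.
Bearing (1.2 l_c t F_u ≤ 2.4 d t F_u): upper limit = 2.4·0.75·0.375·58 = 39.15 kips.
  Edge l_c = 1.625 − 0.8125/2 = 1.219 → r_n = 31.81 kips; interior l_c = 2.5 − 0.8125 = 1.688 → r_n = 39.15 kips.
  R_n,bearing = 2·31.81 + 6·39.15 = 298.5 kips → 0.75 × 298.5 = 224 kips.
Bolt shear governs: 180 kips.

180 kips (bolt shear governs)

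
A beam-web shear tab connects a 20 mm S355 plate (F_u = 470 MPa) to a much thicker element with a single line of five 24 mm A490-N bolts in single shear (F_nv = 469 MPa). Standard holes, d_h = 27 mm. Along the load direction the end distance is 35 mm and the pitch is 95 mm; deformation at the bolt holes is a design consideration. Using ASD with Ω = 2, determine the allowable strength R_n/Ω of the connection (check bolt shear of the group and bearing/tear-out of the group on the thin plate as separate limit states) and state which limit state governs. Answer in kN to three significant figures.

530 kN (bolt shear governs)

Bolt shear: A_b = π·24²/4 = 452.4 mm²; R_n = 469 × 452.4 × 5 × 1 / 1000 = 1061 kN → 1061 / 2 = 530 kN.
Bearing (1.2 l_c t F_u ≤ 2.4 d t F_u): upper limit = 2.4·24·20·470 / 1000 = 541.4 kN.
  Edge l_c = 35 − 27/2 = 21.5 → r_n = 242.5 kN; interior l_c = 95 − 27 = 68 → r_n = 541.4 kN.
  R_n,bearing = 1·242.5 + 4·541.4 = 2408 kN → 2408 / 2 = 1200 kN.
Bolt shear governs: 530 kN.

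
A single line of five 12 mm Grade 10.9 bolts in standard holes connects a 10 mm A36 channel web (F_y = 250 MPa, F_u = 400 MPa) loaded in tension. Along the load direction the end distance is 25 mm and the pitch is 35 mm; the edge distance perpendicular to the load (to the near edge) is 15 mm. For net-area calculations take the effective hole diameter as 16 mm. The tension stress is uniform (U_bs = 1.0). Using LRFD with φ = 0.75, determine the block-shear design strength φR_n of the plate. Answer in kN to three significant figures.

188 kN

Shear plane L_v = 25 + 4·35 = 165 mm; A_gv = 165 × 10 = 1650 mm².
A_nv = (165 − 4.5·16) × 10 = 930 mm².
A_nt = (15 − 0.5·16) × 10 = 70 mm².
0.6 F_u A_nv = 223.2 kN; 0.6 F_y A_gv = 247.5 kN → shear rupture governs the shear term.
R_n = 223.2 + 1.0 × 400 × 70 / 1000 = 251.2 kN.
Design strength φR_n = 0.75 × 251.2 = 188 kN.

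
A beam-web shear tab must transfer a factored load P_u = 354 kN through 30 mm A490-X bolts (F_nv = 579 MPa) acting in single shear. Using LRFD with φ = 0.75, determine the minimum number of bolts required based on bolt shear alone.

2 bolts

A_b = π·30²/4 = 706.9 mm².
Per-bolt design strength φR_n = 0.75 × 579 × 706.9 × 1 / 1000 = 307 kN.
n ≥ 354 / 307 = 1.153 → use 2 bolts.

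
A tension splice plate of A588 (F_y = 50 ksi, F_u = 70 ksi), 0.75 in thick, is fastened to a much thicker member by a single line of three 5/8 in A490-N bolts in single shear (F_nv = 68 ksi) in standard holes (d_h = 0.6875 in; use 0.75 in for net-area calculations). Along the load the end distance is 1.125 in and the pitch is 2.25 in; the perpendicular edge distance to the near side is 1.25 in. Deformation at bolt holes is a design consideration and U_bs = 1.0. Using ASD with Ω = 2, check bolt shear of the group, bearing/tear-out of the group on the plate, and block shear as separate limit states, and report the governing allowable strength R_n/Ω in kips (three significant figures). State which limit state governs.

Bolt shear: A_b = π·0.625²/4 = 0.3068 in²; R_n = 68 × 0.3068 × 3 × 1 = 62.59 kips → 62.59 / 2 = 31.3 kips.
Bearing: edge l_c = 0.7812, r_n = 49.22 kips; interior l_c = 1.562, r_n = 78.75 kips; R_n = 49.22 + 2·78.75 = 206.7 kips → 103 kips.
Block shear: A_gv = 4.219, A_nv = 2.812, A_nt = 0.6562 in²; R_n = min(0.6F_uA_nv, 0.6F_yA_gv) + U_bs·F_u·A_nt = 164.1 kips → 82 kips.
Bolt shear governs: 31.3 kips.

31.3 kips (bolt shear governs)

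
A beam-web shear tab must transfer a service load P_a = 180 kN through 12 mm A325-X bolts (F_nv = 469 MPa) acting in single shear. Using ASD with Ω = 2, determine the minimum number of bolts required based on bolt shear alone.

A_b = π·12²/4 = 113.1 mm².
Per-bolt allowable strength R_n/Ω = 469 × 113.1 × 1 / 1000 / 2 = 26.52 kN.
n ≥ 180 / 26.52 = 6.787 → use 7 bolts.

7 bolts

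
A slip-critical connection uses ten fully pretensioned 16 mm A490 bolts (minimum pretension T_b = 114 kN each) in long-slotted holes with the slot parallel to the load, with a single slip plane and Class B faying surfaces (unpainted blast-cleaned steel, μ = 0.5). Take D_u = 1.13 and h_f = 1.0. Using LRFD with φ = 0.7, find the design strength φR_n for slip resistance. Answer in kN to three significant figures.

R_n = μ · D_u · h_f · T_b · n_s · n_b = 0.5 × 1.13 × 1.0 × 114 × 1 × 10 = 644.1 kN.
Design strength φR_n = 0.7 × 644.1 = 451 kN.

451 kN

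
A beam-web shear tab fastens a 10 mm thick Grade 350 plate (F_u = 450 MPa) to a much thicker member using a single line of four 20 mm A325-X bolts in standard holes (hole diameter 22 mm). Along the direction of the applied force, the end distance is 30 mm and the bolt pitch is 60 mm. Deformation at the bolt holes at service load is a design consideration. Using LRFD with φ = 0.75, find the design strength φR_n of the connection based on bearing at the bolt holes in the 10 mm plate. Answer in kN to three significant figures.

Per bolt r_n = 1.2 l_c t F_u ≤ 2.4 d t F_u; upper limit = 2.4 × 20 × 10 × 450 / 1000 = 216 kN.
Edge bolt: l_c = 30 − 22/2 = 19 mm → 1.2 × 19 × 10 × 450 / 1000 = 102.6 → r_n = 102.6 kN.
Interior bolts: l_c = 60 − 22 = 38 mm → 1.2 × 38 × 10 × 450 / 1000 = 205.2 → r_n = 205.2 kN.
R_n = 1 × 102.6 + 3 × 205.2 = 718.2 kN.
Design strength φR_n = 0.75 × 718.2 = 539 kN.

539 kN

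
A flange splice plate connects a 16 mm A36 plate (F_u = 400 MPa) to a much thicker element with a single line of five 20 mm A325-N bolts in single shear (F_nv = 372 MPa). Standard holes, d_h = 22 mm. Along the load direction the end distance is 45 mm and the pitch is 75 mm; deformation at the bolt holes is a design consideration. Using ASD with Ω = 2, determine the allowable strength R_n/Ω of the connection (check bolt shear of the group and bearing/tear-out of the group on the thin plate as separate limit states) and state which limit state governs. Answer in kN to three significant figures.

292 kN (bolt shear governs)

Bolt shear: A_b = π·20²/4 = 314.2 mm²; R_n = 372 × 314.2 × 5 × 1 / 1000 = 584.3 kN → 584.3 / 2 = 292 kN.
Bearing (1.2 l_c t F_u ≤ 2.4 d t F_u): upper limit = 2.4·20·16·400 / 1000 = 307.2 kN.
  Edge l_c = 45 − 22/2 = 34 → r_n = 261.1 kN; interior l_c = 75 − 22 = 53 → r_n = 307.2 kN.
  R_n,bearing = 1·261.1 + 4·307.2 = 1490 kN → 1490 / 2 = 745 kN.
Bolt shear governs: 292 kN.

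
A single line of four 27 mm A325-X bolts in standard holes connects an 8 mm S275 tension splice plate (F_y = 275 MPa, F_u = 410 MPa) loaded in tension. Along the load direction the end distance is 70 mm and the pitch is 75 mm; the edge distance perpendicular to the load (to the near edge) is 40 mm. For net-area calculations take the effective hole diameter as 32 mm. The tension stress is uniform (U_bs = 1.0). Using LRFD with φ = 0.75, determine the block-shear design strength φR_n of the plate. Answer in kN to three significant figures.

Shear plane L_v = 70 + 3·75 = 295 mm; A_gv = 295 × 8 = 2360 mm².
A_nv = (295 − 3.5·32) × 8 = 1464 mm².
A_nt = (40 − 0.5·32) × 8 = 192 mm².
0.6 F_u A_nv = 360.1 kN; 0.6 F_y A_gv = 389.4 kN → shear rupture governs the shear term.
R_n = 360.1 + 1.0 × 410 × 192 / 1000 = 438.9 kN.
Design strength φR_n = 0.75 × 438.9 = 329 kN.

329 kN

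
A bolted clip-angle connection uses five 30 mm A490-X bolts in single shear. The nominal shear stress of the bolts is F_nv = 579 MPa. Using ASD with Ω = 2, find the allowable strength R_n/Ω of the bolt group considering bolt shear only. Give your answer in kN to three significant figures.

A_b = π × 30² / 4 = 706.9 mm².
R_n = F_nv · A_b · n · n_s = 579 × 706.9 × 5 × 1 / 1000 = 2046 kN.
Allowable strength R_n/Ω = 2046 / 2 = 1020 kN.

1020 kN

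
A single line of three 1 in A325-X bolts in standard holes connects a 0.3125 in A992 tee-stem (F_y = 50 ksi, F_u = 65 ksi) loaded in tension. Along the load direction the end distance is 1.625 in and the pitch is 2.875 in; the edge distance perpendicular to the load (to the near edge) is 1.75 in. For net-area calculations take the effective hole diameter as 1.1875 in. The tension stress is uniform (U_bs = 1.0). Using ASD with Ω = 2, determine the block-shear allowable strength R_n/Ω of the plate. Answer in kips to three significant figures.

Shear plane L_v = 1.625 + 2·2.875 = 7.375 in; A_gv = 7.375 × 0.3125 = 2.305 in².
A_nv = (7.375 − 2.5·1.1875) × 0.3125 = 1.377 in².
A_nt = (1.75 − 0.5·1.1875) × 0.3125 = 0.3613 in².
0.6 F_u A_nv = 53.7 kips; 0.6 F_y A_gv = 69.14 kips → shear rupture governs the shear term.
R_n = 53.7 + 1.0 × 65 × 0.3613 = 77.19 kips.
Allowable strength R_n/Ω = 77.19 / 2 = 38.6 kips.

38.6 kips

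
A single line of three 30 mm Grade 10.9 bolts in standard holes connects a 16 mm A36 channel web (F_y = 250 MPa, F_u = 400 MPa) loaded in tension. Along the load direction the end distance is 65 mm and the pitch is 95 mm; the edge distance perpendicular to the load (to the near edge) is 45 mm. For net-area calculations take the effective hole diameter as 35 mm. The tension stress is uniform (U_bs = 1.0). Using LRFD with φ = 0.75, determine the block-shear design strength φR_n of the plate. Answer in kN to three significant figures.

Shear plane L_v = 65 + 2·95 = 255 mm; A_gv = 255 × 16 = 4080 mm².
A_nv = (255 − 2.5·35) × 16 = 2680 mm².
A_nt = (45 − 0.5·35) × 16 = 440 mm².
0.6 F_u A_nv = 643.2 kN; 0.6 F_y A_gv = 612 kN → shear yielding governs the shear term.
R_n = 612 + 1.0 × 400 × 440 / 1000 = 788 kN.
Design strength φR_n = 0.75 × 788 = 591 kN.

591 kN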